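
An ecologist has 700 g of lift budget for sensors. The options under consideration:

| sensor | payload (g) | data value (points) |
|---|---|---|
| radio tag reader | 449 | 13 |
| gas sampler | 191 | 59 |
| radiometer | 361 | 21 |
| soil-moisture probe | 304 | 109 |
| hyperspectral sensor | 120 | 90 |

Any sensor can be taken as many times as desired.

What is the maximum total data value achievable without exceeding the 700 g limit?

450

Ranking by ratio (data value/g): hyperspectral sensor 0.75, soil-moisture probe 0.36, gas sampler 0.31, radiometer 0.06.
The ratio ordering already packs tightly: 5×hyperspectral sensor, 600 g, 450.
Every other selection either busts 700 g or fails to beat 450.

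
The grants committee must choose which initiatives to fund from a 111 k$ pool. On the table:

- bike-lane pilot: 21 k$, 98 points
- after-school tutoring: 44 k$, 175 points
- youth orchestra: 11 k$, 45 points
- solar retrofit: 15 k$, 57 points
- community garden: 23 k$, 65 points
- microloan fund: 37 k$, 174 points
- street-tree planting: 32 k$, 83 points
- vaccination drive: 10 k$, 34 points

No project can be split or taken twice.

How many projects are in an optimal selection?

4

Optimal total is 451.
For example after-school tutoring + youth orchestra + solar retrofit + microloan fund achieves it, using 107 k$.
All optima have 4 projects.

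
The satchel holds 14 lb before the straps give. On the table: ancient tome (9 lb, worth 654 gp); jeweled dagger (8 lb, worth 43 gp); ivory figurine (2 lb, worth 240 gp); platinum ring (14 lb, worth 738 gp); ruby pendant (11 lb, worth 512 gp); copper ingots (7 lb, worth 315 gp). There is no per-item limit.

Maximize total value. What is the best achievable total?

1680

By value per lb: ivory figurine 120.00, ancient tome 72.67, platinum ring 52.71 lead.
Taking 7×ivory figurine: 14 lb used, 1680 in value.
That's the maximum — no swap from here does better than 1680.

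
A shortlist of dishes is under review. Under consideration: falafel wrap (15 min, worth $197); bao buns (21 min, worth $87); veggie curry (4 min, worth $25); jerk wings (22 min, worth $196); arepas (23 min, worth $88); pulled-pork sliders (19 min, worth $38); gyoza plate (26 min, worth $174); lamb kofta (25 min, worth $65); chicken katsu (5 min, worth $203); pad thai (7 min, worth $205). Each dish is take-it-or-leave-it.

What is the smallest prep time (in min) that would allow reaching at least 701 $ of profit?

49

Need the lightest bundle worth ≥ 701.
falafel wrap + jerk wings + chicken katsu + pad thai reaches 801 using 49 min.
Below 49 min the best achievable stays under 701.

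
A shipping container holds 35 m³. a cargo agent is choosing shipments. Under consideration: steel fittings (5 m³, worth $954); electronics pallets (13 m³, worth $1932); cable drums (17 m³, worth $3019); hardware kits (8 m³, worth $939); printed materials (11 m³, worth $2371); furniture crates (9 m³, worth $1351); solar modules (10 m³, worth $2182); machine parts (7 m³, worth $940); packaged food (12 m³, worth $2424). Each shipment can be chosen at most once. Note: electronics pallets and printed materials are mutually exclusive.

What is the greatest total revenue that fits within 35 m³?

Best packing: printed materials + solar modules + packaged food — 33 m³, 6977 total.
The closest alternative, steel fittings + printed materials + furniture crates + solar modules, reaches only 6858.

6977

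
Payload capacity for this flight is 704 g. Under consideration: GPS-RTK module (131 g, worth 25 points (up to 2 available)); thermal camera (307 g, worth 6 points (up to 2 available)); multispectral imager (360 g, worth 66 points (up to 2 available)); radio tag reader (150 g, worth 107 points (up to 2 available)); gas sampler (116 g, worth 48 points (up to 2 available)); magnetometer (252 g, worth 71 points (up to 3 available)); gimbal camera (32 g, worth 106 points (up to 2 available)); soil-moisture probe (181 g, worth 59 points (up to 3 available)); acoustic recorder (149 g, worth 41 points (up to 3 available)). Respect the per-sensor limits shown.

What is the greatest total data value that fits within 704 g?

Filling by ratio: 2×radio tag reader + 2×gas sampler + 2×gimbal camera for 522, with 108 g left unused.
The 116 g tied up in gas sampler is better spent on soil-moisture probe — total rises to 533 (661 g).
No other feasible combination exceeds 533.

533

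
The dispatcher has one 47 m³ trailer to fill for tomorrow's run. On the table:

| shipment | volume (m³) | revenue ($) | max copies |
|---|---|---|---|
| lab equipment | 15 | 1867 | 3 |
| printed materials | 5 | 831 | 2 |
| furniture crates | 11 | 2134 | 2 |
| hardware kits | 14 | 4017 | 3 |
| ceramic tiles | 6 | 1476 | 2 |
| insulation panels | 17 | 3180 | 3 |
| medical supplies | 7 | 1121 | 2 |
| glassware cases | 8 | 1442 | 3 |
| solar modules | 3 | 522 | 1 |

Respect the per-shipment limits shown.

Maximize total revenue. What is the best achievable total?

Density check — hardware kits 286.93, ceramic tiles 246.00, furniture crates 194.00, insulation panels 187.06 are the best per m³.
A density-first pass picks 3×hardware kits + solar modules — 12573 at 45 m³.
Dropping solar modules frees 3 m³; slotting in printed materials (5 m³) lifts the total to 12882 at 47 m³.

12882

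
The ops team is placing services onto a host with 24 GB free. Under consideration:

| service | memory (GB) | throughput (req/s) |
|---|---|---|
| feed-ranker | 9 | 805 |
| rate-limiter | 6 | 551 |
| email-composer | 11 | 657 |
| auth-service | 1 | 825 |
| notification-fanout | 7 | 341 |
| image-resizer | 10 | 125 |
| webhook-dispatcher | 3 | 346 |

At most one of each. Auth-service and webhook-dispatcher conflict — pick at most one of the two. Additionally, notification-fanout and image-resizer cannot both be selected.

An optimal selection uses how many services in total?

4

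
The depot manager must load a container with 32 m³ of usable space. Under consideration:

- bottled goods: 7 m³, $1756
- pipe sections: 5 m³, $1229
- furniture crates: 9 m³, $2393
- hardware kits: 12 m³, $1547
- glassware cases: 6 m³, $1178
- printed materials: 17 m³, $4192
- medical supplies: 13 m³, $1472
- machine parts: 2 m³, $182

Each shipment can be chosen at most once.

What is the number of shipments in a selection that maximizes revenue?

3

Best achievable revenue is 7814.
For example pipe sections + furniture crates + printed materials achieves it, using 31 m³.
Every optimal selection uses 3 shipments.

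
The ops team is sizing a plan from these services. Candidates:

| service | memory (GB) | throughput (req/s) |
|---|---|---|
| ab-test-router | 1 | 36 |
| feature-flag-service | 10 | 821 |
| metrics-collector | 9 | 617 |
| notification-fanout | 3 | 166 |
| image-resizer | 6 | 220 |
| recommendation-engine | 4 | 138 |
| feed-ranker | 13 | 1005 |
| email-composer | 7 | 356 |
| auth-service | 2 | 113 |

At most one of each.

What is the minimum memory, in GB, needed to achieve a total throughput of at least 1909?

25

Need the lightest bundle worth ≥ 1909.
Taking feature-flag-service + feed-ranker + auth-service gives 1939 (≥ 1909) for 25 GB.
No combination under 25 GB hits 1909.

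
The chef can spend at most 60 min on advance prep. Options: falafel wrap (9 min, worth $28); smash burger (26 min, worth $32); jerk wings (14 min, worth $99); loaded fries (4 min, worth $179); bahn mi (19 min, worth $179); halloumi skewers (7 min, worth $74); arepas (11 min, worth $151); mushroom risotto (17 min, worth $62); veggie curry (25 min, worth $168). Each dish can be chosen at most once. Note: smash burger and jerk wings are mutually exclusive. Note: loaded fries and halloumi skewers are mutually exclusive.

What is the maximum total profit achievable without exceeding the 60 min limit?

By profit per min: loaded fries 44.75, arepas 13.73, halloumi skewers 10.57 lead.
Loaded fries + bahn mi + arepas + veggie curry uses 59 of the 60 min and totals 677.

677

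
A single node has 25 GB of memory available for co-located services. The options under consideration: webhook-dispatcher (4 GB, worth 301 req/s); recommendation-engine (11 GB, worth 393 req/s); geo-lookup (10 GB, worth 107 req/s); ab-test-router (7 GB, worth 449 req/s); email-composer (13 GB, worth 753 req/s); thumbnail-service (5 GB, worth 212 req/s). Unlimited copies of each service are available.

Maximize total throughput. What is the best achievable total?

1806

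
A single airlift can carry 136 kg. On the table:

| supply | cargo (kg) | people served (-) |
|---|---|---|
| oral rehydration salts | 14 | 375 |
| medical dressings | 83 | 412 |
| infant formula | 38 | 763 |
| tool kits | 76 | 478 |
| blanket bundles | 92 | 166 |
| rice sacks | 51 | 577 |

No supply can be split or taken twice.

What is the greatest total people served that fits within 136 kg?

Taking oral rehydration salts + infant formula + rice sacks: 103 kg used, 1715 in people served.

1715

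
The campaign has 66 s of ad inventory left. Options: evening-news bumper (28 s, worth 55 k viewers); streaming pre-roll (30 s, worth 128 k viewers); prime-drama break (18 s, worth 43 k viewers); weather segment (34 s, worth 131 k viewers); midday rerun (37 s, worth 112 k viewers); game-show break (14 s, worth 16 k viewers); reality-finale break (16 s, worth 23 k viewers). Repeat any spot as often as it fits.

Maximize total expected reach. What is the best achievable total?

259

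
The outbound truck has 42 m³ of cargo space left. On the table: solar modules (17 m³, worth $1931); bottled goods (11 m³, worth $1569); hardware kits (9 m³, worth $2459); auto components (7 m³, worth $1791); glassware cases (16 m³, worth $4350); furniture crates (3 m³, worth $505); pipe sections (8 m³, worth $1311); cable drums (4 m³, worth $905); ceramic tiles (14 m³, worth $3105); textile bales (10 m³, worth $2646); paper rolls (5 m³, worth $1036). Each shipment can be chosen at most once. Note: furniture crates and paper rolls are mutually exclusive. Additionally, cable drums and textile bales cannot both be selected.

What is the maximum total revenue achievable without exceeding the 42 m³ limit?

Best packing: hardware kits + auto components + glassware cases + textile bales — 42 m³, 11246 total.

11246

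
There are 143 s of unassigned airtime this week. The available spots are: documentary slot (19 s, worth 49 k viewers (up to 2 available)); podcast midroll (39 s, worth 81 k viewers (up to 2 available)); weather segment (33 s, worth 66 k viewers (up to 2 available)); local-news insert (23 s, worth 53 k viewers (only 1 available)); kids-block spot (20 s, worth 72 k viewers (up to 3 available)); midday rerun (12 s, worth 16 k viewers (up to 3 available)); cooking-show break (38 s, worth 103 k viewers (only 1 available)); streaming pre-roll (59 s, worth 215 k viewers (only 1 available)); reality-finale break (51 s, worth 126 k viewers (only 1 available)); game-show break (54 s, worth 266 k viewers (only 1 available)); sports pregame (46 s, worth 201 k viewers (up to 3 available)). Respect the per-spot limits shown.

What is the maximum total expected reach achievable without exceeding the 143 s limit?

611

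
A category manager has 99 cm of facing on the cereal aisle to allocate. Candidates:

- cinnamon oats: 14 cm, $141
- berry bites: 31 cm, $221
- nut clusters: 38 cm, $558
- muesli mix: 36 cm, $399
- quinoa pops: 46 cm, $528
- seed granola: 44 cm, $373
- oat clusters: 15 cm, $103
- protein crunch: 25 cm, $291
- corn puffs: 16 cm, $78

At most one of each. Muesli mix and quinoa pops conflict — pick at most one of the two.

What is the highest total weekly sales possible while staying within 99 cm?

Taking nut clusters + muesli mix + protein crunch: 99 cm used, 1248 in weekly sales.

1248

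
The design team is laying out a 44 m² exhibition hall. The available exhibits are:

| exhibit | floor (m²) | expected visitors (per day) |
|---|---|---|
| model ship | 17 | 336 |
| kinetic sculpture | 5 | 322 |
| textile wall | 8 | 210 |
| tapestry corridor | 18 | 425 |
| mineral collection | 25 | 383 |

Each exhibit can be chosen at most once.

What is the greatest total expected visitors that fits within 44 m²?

1083

Filling by ratio: kinetic sculpture + textile wall + tapestry corridor for 957, with 13 m² left unused.
The 8 m² tied up in textile wall is better spent on model ship — total rises to 1083 (40 m²).
Nothing else within 44 m² beats 1083.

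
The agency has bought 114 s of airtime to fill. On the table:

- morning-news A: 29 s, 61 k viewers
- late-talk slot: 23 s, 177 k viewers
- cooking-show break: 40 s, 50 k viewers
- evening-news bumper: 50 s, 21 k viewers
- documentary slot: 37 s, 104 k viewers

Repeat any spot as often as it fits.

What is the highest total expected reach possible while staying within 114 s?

708

Density check — late-talk slot 7.70, documentary slot 2.81, morning-news A 2.10, cooking-show break 1.25 are the best per s.
Best packing: 4×late-talk slot — 92 s, 708 total.
Nothing else within 114 s beats 708.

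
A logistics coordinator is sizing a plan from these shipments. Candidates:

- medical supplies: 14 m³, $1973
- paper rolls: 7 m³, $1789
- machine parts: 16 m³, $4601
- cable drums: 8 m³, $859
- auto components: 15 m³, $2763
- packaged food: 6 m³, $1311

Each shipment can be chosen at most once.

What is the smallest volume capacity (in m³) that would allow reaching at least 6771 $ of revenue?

Minimise m³ subject to total revenue ≥ 6771.
Taking paper rolls + machine parts + packaged food gives 7701 (≥ 6771) for 29 m³.
Below 29 m³ the best achievable stays under 6771.

29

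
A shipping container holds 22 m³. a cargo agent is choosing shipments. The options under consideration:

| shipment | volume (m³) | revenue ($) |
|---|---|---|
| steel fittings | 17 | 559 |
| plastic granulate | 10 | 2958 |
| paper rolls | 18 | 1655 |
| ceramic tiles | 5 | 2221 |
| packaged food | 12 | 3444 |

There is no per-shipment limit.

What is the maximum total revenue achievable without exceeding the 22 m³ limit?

Best packing: 4×ceramic tiles — 20 m³, 8884 total.

8884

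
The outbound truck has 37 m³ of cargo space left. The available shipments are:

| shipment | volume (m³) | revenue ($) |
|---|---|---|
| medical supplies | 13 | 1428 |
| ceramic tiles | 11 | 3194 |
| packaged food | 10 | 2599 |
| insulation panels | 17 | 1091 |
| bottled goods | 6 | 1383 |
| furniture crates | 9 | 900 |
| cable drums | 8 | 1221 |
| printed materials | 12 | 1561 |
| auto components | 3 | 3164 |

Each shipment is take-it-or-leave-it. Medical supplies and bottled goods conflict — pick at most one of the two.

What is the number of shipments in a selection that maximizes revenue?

Best achievable revenue is 10518.
ceramic tiles + packaged food + printed materials + auto components hits 10518 at 36 m³.
Every optimal selection uses 4 shipments.

4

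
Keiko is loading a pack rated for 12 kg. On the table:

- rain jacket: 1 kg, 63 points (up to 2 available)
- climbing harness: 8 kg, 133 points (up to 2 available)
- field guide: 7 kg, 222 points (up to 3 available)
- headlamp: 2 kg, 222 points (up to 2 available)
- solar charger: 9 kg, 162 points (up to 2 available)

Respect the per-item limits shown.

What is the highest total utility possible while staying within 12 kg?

729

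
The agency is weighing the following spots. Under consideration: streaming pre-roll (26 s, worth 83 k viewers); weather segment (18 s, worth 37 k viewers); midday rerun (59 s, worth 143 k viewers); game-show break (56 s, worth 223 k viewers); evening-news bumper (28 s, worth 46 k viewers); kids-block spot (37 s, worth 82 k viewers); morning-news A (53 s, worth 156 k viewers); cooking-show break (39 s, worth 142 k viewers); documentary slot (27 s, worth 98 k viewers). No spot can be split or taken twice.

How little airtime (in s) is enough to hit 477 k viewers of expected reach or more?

Look for the lowest-airtime combination reaching 477.
game-show break + morning-news A + documentary slot: 477 expected reach at 136 s.
Any bundle with less than 136 s falls short of 477.

136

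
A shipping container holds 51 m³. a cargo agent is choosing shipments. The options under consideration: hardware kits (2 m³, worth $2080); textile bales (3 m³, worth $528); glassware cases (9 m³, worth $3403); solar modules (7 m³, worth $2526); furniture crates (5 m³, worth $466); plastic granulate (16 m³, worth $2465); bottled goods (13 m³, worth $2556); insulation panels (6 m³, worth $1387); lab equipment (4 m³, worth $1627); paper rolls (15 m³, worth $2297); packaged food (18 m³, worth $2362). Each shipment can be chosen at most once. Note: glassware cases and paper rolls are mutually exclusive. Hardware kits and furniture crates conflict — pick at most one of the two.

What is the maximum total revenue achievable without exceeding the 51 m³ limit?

Best packing: hardware kits + glassware cases + solar modules + plastic granulate + bottled goods + lab equipment — 51 m³, 14657 total.

14657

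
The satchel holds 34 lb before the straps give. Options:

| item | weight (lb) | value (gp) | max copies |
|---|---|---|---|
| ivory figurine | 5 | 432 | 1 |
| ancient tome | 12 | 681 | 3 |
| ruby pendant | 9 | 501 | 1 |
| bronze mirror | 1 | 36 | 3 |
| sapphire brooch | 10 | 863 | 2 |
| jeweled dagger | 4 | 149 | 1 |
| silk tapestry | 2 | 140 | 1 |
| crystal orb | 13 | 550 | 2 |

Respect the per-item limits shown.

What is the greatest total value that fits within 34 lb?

By value per lb: ivory figurine 86.40, sapphire brooch 86.30, silk tapestry 70.00 lead.
Greedy by ratio would take ivory figurine + 3×bronze mirror + 2×sapphire brooch + jeweled dagger + silk tapestry: 34 lb used, total 2555.
The 9 lb tied up in 3×bronze mirror and jeweled dagger and silk tapestry is better spent on ruby pendant — total rises to 2659 (34 lb).
Every other selection either busts 34 lb or exceeds an availability limit or fails to beat 2659.

2659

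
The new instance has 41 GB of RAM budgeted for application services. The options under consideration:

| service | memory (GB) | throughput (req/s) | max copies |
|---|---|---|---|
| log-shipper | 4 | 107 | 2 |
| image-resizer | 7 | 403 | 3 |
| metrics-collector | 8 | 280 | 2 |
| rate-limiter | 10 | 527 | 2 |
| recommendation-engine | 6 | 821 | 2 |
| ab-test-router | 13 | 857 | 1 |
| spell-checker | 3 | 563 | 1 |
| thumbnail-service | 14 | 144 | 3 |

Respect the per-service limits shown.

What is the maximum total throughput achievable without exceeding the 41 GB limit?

3589

The ratio heuristic lands on log-shipper + image-resizer + 2×recommendation-engine + ab-test-router + spell-checker (3572) but leaves 2 GB idle.
Replace log-shipper and image-resizer with rate-limiter: the trade gains 17 net, giving 3589 at 38 GB.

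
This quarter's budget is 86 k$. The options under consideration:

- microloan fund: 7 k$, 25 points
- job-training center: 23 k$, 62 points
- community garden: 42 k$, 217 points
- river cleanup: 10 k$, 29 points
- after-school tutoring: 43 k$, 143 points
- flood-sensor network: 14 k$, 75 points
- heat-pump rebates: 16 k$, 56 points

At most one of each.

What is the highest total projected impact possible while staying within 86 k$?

Filling by ratio: microloan fund + community garden + flood-sensor network + heat-pump rebates for 373, with 7 k$ left unused.
The 16 k$ tied up in heat-pump rebates is better spent on job-training center — total rises to 379 (86 k$).
Runner-up community garden + river cleanup + flood-sensor network + heat-pump rebates tops out at 377.

379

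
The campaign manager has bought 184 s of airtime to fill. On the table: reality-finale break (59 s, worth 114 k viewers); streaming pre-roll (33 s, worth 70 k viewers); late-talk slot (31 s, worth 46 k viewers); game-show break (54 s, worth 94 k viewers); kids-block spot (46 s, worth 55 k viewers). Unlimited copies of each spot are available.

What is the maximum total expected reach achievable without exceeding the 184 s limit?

368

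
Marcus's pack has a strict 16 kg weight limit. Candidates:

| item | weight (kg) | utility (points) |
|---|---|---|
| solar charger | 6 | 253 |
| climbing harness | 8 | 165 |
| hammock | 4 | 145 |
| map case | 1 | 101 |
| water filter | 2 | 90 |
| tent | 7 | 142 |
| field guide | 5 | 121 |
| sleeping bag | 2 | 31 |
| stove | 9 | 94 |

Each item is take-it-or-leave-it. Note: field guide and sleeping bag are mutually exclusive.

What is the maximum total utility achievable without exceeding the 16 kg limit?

Taking solar charger + hammock + map case + field guide: 16 kg used, 620 in utility.
Solar charger + hammock + map case + water filter + sleeping bag (15 kg) also reaches 620 — a tie, but nothing goes higher.

620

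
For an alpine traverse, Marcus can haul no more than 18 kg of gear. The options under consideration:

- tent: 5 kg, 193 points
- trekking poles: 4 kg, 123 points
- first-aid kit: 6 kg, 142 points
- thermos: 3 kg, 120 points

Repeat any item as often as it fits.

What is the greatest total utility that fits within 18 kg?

Taking 6×thermos: 18 kg used, 720 in utility.
Every other selection either busts 18 kg or fails to beat 720.

720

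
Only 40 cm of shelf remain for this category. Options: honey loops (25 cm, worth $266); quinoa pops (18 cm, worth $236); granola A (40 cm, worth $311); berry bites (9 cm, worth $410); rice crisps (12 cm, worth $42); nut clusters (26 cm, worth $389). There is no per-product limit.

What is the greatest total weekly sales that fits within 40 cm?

1640

Best packing: 4×berry bites — 36 cm, 1640 total.
The spare 4 cm is too small for any remaining product, and no exchange beats 1640.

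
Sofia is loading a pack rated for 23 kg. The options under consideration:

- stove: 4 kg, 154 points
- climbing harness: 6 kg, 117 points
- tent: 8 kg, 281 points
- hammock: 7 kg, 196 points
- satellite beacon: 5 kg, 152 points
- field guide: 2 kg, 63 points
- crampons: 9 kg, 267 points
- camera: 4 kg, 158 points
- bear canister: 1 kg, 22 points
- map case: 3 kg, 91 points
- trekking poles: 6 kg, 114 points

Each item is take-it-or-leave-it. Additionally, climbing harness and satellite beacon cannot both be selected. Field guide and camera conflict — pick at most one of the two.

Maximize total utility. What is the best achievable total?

Stove + tent + hammock + camera uses 23 of the 23 kg and totals 789.
No other feasible combination exceeds 789.

789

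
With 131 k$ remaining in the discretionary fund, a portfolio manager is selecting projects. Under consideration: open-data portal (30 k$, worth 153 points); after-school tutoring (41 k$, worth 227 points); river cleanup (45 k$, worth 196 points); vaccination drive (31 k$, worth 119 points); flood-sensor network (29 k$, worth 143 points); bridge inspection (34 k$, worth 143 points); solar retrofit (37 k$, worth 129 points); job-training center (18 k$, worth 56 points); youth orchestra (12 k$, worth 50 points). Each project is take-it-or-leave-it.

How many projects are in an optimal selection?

Best achievable projected impact is 642.
One optimal bundle: open-data portal + after-school tutoring + vaccination drive + flood-sensor network (131 k$).
Any selection reaching 642 contains exactly 4 projects.

4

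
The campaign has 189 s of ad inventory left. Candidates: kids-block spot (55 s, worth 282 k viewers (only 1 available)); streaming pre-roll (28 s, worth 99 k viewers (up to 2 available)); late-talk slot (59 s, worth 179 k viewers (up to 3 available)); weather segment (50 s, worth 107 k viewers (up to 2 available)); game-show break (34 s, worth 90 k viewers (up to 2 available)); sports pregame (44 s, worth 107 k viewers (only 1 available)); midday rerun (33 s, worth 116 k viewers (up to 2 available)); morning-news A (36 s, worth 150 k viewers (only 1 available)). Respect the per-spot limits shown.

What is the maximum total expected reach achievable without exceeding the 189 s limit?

763

The ratio heuristic lands on kids-block spot + 2×streaming pre-roll + midday rerun + morning-news A (746) but leaves 9 s idle.
Replace streaming pre-roll with midday rerun: the trade gains 17 net, giving 763 at 185 s.
Nothing else within 189 s beats 763.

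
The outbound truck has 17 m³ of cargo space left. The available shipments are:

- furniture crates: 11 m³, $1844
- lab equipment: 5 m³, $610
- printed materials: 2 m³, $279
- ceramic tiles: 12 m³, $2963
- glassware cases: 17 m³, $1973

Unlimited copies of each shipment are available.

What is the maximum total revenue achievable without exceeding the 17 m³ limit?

By revenue per m³: ceramic tiles 246.92, furniture crates 167.64, printed materials 139.50 lead.
A density-first pass picks 2×printed materials + ceramic tiles — 3521 at 16 m³.
Replace 2×printed materials with lab equipment: the trade gains 52 net, giving 3573 at 17 m³.
Nothing else within 17 m³ beats 3573.

3573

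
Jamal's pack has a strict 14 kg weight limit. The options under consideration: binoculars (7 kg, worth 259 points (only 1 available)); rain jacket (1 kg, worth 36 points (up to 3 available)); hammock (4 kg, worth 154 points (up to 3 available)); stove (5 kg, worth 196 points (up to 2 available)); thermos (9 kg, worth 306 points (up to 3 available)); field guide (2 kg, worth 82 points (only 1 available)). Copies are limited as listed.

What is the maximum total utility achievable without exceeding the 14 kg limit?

546

Density check — field guide 41.00, stove 39.20, hammock 38.50, binoculars 37.00 are the best per kg.
Best packing: 2×rain jacket + 2×stove + field guide — 14 kg, 546 total.
Every other selection either busts 14 kg or exceeds an availability limit or fails to beat 546.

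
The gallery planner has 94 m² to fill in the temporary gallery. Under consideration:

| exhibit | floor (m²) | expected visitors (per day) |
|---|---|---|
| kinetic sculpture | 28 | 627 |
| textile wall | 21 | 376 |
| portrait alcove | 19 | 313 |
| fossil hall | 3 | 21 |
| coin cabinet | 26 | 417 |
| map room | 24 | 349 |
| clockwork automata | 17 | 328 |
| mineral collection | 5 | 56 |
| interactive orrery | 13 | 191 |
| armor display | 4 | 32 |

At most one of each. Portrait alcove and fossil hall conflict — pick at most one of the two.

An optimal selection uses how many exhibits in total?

Optimal total is 1748.
kinetic sculpture + textile wall + coin cabinet + clockwork automata hits 1748 at 92 m².
All optima have 4 exhibits.

4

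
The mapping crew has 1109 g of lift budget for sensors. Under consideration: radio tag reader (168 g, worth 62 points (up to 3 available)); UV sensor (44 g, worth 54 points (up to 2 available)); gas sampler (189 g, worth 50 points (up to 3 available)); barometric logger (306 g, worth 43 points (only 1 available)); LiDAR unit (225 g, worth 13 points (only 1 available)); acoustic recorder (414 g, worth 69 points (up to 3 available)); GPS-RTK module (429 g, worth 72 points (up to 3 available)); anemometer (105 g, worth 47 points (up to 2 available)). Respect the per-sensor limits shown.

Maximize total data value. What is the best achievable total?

441

Ranking by ratio (data value/g): UV sensor 1.23, anemometer 0.45, radio tag reader 0.37.
Taking the top-ratio sensors first gives 3×radio tag reader + 2×UV sensor + gas sampler + 2×anemometer for 438 (991 g).
The 105 g tied up in anemometer is better spent on gas sampler — total rises to 441 (1075 g).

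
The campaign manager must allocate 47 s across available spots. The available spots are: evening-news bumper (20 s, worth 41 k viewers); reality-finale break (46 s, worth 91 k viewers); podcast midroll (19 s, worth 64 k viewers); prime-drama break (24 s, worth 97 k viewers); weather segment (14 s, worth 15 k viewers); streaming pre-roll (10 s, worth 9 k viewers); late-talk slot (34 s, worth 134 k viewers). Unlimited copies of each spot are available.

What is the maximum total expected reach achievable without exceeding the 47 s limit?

161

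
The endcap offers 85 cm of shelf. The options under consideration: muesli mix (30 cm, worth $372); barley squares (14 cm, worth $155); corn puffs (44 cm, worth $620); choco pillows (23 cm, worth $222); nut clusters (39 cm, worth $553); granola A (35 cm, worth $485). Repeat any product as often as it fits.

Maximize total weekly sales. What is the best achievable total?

1173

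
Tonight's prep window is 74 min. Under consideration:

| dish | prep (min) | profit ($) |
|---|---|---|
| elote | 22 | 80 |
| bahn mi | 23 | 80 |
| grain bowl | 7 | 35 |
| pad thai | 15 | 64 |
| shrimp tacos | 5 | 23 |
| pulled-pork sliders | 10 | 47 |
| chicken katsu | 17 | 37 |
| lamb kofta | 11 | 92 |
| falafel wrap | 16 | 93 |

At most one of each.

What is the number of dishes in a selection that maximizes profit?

The maximum profit within 74 min is 376.
For example elote + pad thai + pulled-pork sliders + lamb kofta + falafel wrap achieves it, using 74 min.
Every optimal selection uses 5 dishes.

5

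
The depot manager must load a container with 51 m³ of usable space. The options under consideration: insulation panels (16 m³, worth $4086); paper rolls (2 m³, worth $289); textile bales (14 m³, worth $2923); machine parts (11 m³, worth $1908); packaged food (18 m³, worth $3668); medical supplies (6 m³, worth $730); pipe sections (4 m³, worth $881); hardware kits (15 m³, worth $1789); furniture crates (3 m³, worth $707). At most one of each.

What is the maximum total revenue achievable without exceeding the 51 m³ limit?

By revenue per m³: insulation panels 255.38, furniture crates 235.67, pipe sections 220.25 lead.
A density-first pass picks insulation panels + paper rolls + textile bales + machine parts + pipe sections + furniture crates — 10794 at 50 m³.
The 17 m³ tied up in paper rolls and machine parts and pipe sections is better spent on packaged food — total rises to 11384 (51 m³).
Runner-up insulation panels + paper rolls + textile bales + packaged food tops out at 10966.

11384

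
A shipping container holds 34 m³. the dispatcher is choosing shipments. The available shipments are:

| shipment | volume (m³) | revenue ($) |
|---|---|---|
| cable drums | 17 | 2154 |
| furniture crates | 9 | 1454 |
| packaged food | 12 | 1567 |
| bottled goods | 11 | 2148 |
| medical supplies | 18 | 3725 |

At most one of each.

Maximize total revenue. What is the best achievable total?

5873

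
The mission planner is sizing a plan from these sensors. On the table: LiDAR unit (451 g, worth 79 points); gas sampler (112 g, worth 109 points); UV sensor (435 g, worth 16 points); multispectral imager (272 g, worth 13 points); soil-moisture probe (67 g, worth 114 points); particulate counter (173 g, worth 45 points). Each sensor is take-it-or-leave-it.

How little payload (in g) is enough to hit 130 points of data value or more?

179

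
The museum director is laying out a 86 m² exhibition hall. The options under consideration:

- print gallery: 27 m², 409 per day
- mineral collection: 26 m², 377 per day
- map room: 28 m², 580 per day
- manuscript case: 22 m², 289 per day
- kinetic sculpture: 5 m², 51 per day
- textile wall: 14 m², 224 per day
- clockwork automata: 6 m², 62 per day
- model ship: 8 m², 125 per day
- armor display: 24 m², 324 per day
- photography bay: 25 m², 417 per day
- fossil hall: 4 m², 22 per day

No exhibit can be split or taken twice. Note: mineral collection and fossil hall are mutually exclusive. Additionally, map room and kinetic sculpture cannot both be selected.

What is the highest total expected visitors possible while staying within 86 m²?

By expected visitors per m²: map room 20.71, photography bay 16.68, textile wall 16.00, model ship 15.62 lead.
Best packing: print gallery + map room + clockwork automata + photography bay — 86 m², 1468 total.
Runner-up map room + model ship + armor display + photography bay tops out at 1446.

1468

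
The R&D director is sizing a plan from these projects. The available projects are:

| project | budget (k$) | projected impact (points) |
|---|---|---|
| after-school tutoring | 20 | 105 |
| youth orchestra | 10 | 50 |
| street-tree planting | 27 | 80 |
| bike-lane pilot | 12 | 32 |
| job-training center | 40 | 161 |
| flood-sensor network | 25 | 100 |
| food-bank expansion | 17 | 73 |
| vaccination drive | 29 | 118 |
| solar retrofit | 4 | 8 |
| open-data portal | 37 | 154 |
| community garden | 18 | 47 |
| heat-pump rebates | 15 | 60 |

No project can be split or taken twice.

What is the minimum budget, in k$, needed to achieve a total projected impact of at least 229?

Need the lightest bundle worth ≥ 229.
after-school tutoring + youth orchestra + food-bank expansion + solar retrofit: 236 projected impact at 51 k$.
No combination under 51 k$ hits 229.

51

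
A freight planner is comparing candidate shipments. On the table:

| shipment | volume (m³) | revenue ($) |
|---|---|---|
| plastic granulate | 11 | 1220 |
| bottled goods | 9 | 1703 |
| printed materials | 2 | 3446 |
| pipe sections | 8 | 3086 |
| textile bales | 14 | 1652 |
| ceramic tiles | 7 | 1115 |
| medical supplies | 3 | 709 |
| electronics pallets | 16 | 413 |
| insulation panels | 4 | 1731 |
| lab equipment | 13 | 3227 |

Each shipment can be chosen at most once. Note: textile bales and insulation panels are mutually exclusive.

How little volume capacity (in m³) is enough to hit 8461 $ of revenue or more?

17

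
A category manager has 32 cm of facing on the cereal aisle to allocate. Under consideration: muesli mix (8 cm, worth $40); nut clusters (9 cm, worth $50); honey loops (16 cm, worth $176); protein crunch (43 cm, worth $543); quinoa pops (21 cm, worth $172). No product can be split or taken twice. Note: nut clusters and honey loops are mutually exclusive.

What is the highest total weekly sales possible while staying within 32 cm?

Best packing: nut clusters + quinoa pops — 30 cm, 222 total.

222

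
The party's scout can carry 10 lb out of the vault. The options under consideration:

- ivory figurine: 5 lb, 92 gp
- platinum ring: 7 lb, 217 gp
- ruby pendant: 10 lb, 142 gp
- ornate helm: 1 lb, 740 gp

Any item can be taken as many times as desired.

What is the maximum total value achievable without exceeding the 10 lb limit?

Ranking by ratio (value/lb): ornate helm 740.00, platinum ring 31.00, ivory figurine 18.40, ruby pendant 14.20.
Taking 10×ornate helm: 10 lb used, 7400 in value.
That's the maximum — no swap from here does better than 7400.

7400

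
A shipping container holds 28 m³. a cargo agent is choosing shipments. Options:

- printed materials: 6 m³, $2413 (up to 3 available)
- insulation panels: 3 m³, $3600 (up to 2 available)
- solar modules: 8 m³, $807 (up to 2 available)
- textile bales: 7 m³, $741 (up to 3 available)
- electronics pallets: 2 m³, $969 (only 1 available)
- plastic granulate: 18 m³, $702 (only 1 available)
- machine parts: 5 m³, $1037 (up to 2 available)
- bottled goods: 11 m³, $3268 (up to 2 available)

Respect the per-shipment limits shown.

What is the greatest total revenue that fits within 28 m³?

3×printed materials + 2×insulation panels + electronics pallets uses 26 of the 28 m³ and totals 15408.
Every other selection either busts 28 m³ or exceeds an availability limit or fails to beat 15408.

15408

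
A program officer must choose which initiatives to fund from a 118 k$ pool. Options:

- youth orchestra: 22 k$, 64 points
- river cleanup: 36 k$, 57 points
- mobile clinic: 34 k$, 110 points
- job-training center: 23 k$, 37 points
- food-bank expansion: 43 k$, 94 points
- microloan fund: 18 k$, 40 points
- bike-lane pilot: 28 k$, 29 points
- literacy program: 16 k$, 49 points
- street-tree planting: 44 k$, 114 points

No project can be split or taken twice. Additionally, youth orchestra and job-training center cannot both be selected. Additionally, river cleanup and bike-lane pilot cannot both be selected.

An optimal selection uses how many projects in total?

4

The maximum projected impact within 118 k$ is 337.
youth orchestra + mobile clinic + literacy program + street-tree planting hits 337 at 116 k$.
Every optimal selection uses 4 projects.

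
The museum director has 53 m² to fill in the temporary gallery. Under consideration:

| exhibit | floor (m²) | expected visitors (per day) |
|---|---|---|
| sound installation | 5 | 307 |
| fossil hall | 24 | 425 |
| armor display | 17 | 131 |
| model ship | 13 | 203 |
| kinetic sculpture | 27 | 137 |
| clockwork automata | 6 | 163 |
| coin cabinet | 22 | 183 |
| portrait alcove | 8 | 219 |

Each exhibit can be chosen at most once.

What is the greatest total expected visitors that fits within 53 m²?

The ratio heuristic lands on sound installation + fossil hall + clockwork automata + portrait alcove (1114) but leaves 10 m² idle.
The 6 m² tied up in clockwork automata is better spent on model ship — total rises to 1154 (50 m²).

1154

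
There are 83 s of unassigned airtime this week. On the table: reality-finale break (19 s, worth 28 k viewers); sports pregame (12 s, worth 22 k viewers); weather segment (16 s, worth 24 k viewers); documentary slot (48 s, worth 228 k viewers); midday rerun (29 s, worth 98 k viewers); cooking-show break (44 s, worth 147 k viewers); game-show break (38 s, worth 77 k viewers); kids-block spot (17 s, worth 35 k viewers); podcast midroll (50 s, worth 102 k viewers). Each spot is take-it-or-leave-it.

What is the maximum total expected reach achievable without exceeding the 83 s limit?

326

Density check — documentary slot 4.75, midday rerun 3.38, cooking-show break 3.34 are the best per s.
The ratio ordering already packs tightly: documentary slot + midday rerun, 77 s, 326.
An exhaustive check of the 512 subsets confirms 326.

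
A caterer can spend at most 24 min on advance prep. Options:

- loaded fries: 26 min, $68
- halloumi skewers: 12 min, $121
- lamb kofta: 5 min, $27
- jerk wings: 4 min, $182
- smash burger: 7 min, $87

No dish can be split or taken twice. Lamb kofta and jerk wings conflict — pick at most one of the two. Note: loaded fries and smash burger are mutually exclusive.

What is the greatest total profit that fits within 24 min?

390

Ranking by ratio (profit/min): jerk wings 45.50, smash burger 12.43, halloumi skewers 10.08, lamb kofta 5.40.
Best packing: halloumi skewers + jerk wings + smash burger — 23 min, 390 total.
The spare 1 min is too small for any remaining dish, and no feasible exchange beats 390.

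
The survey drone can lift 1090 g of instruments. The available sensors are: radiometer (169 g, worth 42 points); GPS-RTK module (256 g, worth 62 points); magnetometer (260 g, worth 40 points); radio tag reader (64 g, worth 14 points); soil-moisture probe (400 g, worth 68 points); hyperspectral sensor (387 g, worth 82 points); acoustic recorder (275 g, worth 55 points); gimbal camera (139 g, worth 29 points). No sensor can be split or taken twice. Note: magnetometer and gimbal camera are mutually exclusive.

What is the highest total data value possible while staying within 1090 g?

241

Greedy by ratio would take radiometer + GPS-RTK module + radio tag reader + hyperspectral sensor + gimbal camera: 1015 g used, total 229.
Replace radio tag reader and gimbal camera with acoustic recorder: the trade gains 12 net, giving 241 at 1087 g.
The spare 3 g is too small for any remaining sensor, and no feasible exchange beats 241.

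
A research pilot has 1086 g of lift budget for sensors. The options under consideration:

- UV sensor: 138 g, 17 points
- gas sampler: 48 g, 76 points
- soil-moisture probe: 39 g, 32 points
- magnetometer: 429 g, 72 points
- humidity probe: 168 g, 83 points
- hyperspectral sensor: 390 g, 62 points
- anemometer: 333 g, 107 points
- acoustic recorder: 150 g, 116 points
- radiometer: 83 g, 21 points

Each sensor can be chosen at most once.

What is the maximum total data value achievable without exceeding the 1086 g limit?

UV sensor + gas sampler + soil-moisture probe + humidity probe + anemometer + acoustic recorder + radiometer uses 959 of the 1086 g and totals 452.
Runner-up gas sampler + soil-moisture probe + humidity probe + anemometer + acoustic recorder + radiometer tops out at 435.

452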